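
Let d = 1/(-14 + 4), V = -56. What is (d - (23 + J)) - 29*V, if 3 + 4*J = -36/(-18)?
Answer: 32023/20 ≈ 1601.2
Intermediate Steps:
d = -⅒ (d = 1/(-10) = -⅒ ≈ -0.10000)
J = -¼ (J = -¾ + (-36/(-18))/4 = -¾ + (-36*(-1/18))/4 = -¾ + (¼)*2 = -¾ + ½ = -¼ ≈ -0.25000)
(d - (23 + J)) - 29*V = (-⅒ - (23 - ¼)) - 29*(-56) = (-⅒ - 1*91/4) + 1624 = (-⅒ - 91/4) + 1624 = -457/20 + 1624 = 32023/20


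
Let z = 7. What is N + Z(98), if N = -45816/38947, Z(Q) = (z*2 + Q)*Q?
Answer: 427436456/38947 ≈ 10975.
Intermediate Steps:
Z(Q) = Q*(14 + Q) (Z(Q) = (7*2 + Q)*Q = (14 + Q)*Q = Q*(14 + Q))
N = -45816/38947 (N = -45816*1/38947 = -45816/38947 ≈ -1.1764)
N + Z(98) = -45816/38947 + 98*(14 + 98) = -45816/38947 + 98*112 = -45816/38947 + 10976 = 427436456/38947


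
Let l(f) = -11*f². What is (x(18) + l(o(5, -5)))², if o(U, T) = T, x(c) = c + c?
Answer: 57121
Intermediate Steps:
x(c) = 2*c
(x(18) + l(o(5, -5)))² = (2*18 - 11*(-5)²)² = (36 - 11*25)² = (36 - 275)² = (-239)² = 57121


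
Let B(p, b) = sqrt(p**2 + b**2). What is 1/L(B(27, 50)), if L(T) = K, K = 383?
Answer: 1/383 ≈ 0.0026110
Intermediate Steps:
B(p, b) = sqrt(b**2 + p**2)
L(T) = 383
1/L(B(27, 50)) = 1/383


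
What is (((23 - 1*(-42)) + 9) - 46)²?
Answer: 784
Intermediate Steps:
(((23 - 1*(-42)) + 9) - 46)² = (((23 + 42) + 9) - 46)² = ((65 + 9) - 46)² = (74 - 46)² = 28² = 784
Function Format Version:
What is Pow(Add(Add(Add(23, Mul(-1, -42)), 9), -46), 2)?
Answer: 784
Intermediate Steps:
Pow(Add(Add(Add(23, Mul(-1, -42)), 9), -46), 2) = Pow(Add(Add(Add(23, 42), 9), -46), 2) = Pow(Add(Add(65, 9), -46), 2) = Pow(Add(74, -46), 2) = Pow(28, 2) = 784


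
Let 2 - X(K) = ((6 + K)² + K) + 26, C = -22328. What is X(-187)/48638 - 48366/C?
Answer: 406144341/271497316 ≈ 1.4959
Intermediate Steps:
X(K) = -24 - K - (6 + K)² (X(K) = 2 - (((6 + K)² + K) + 26) = 2 - ((K + (6 + K)²) + 26) = 2 - (26 + K + (6 + K)²) = 2 + (-26 - K - (6 + K)²) = -24 - K - (6 + K)²)
X(-187)/48638 - 48366/C = (-24 - 1*(-187) - (6 - 187)²)/48638 - 48366/(-22328) = (-24 + 187 - 1*(-181)²)*(1/48638) - 48366*(-1/22328) = (-24 + 187 - 1*32761)*(1/48638) + 24183/11164 = (-24 + 187 - 32761)*(1/48638) + 24183/11164 = -32598*1/48638 + 24183/11164 = -16299/24319 + 24183/11164 = 406144341/271497316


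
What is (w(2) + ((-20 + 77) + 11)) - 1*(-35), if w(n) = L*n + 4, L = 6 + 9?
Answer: 137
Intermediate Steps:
L = 15
w(n) = 4 + 15*n (w(n) = 15*n + 4 = 4 + 15*n)
(w(2) + ((-20 + 77) + 11)) - 1*(-35) = ((4 + 15*2) + ((-20 + 77) + 11)) - 1*(-35) = ((4 + 30) + (57 + 11)) + 35 = (34 + 68) + 35 = 102 + 35 = 137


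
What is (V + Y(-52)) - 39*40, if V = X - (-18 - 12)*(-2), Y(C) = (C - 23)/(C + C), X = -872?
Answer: -259093/104 ≈ -2491.3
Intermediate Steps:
Y(C) = (-23 + C)/(2*C) (Y(C) = (-23 + C)/((2*C)) = (-23 + C)*(1/(2*C)) = (-23 + C)/(2*C))
V = -932 (V = -872 - (-18 - 12)*(-2) = -872 - (-30)*(-2) = -872 - 1*60 = -872 - 60 = -932)
(V + Y(-52)) - 39*40 = (-932 + (½)*(-23 - 52)/(-52)) - 39*40 = (-932 + (½)*(-1/52)*(-75)) - 1560 = (-932 + 75/104) - 1560 = -96853/104 - 1560 = -259093/104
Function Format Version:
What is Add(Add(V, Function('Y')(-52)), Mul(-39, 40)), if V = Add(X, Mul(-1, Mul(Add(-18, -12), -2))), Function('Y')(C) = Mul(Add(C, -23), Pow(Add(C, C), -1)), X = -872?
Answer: Rational(-259093, 104) ≈ -2491.3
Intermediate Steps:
Function('Y')(C) = Mul(Rational(1, 2), Pow(C, -1), Add(-23, C)) (Function('Y')(C) = Mul(Add(-23, C), Pow(Mul(2, C), -1)) = Mul(Add(-23, C), Mul(Rational(1, 2), Pow(C, -1))) = Mul(Rational(1, 2), Pow(C, -1), Add(-23, C)))
V = -932 (V = Add(-872, Mul(-1, Mul(Add(-18, -12), -2))) = Add(-872, Mul(-1, Mul(-30, -2))) = Add(-872, Mul(-1, 60)) = Add(-872, -60) = -932)
Add(Add(V, Function('Y')(-52)), Mul(-39, 40)) = Add(Add(-932, Mul(Rational(1, 2), Pow(-52, -1), Add(-23, -52))), Mul(-39, 40)) = Add(Add(-932, Mul(Rational(1, 2), Rational(-1, 52), -75)), -1560) = Add(Add(-932, Rational(75, 104)), -1560) = Add(Rational(-96853, 104), -1560) = Rational(-259093, 104)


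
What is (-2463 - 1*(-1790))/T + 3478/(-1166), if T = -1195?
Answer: -1685746/696685 ≈ -2.4197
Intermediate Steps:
(-2463 - 1*(-1790))/T + 3478/(-1166) = (-2463 - 1*(-1790))/(-1195) + 3478/(-1166) = (-2463 + 1790)*(-1/1195) + 3478*(-1/1166) = -673*(-1/1195) - 1739/583 = 673/1195 - 1739/583 = -1685746/696685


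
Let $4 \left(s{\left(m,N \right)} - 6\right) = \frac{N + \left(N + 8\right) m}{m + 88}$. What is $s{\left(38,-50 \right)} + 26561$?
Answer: $\frac{6694061}{252} \approx 26564.0$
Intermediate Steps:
$s{\left(m,N \right)} = 6 + \frac{N + m \left(8 + N\right)}{4 \left(88 + m\right)}$ ($s{\left(m,N \right)} = 6 + \frac{\left(N + \left(N + 8\right) m\right) \frac{1}{m + 88}}{4} = 6 + \frac{\left(N + \left(8 + N\right) m\right) \frac{1}{88 + m}}{4} = 6 + \frac{\left(N + m \left(8 + N\right)\right) \frac{1}{88 + m}}{4} = 6 + \frac{\frac{1}{88 + m} \left(N + m \left(8 + N\right)\right)}{4} = 6 + \frac{N + m \left(8 + N\right)}{4 \left(88 + m\right)}$)
$s{\left(38,-50 \right)} + 26561 = \frac{2112 - 50 + 32 \cdot 38 - 1900}{4 \left(88 + 38\right)} + 26561 = \frac{2112 - 50 + 1216 - 1900}{4 \cdot 126} + 26561 = \frac{1}{4} \cdot \frac{1}{126} \cdot 1378 + 26561 = \frac{689}{252} + 26561 = \frac{6694061}{252}$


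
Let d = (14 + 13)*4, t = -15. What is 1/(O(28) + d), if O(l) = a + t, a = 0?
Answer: 1/93 ≈ 0.010753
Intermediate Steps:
d = 108 (d = 27*4 = 108)
O(l) = -15 (O(l) = 0 - 15 = -15)
1/(O(28) + d) = 1/(-15 + 108) = 1/93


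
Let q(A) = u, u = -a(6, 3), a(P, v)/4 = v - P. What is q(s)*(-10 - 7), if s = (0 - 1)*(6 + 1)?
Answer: -204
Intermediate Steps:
a(P, v) = -4*P + 4*v (a(P, v) = 4*(v - P) = -4*P + 4*v)
u = 12 (u = -(-4*6 + 4*3) = -(-24 + 12) = -1*(-12) = 12)
s = -7 (s = -1*7 = -7)
q(A) = 12
q(s)*(-10 - 7) = 12*(-10 - 7) = 12*(-17) = -204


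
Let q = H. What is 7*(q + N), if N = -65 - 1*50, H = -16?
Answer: -917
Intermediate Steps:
N = -115 (N = -65 - 50 = -115)
q = -16
7*(q + N) = 7*(-16 - 115) = 7*(-131) = -917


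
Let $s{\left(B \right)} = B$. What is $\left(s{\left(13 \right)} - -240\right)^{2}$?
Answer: $64009$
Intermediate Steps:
$\left(s{\left(13 \right)} - -240\right)^{2} = \left(13 - -240\right)^{2} = \left(13 + 240\right)^{2} = 253^{2} = 64009$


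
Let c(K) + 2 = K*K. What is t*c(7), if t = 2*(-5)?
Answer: -470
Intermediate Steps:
c(K) = -2 + K² (c(K) = -2 + K*K = -2 + K²)
t = -10
t*c(7) = -10*(-2 + 7²) = -10*(-2 + 49) = -10*47 = -470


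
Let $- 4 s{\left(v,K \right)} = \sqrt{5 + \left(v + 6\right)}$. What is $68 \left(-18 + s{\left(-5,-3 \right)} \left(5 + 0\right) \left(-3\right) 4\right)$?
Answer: $-1224 + 1020 \sqrt{6} \approx 1274.5$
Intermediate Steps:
$s{\left(v,K \right)} = - \frac{\sqrt{11 + v}}{4}$ ($s{\left(v,K \right)} = - \frac{\sqrt{5 + \left(v + 6\right)}}{4} = - \frac{\sqrt{5 + \left(6 + v\right)}}{4} = - \frac{\sqrt{11 + v}}{4}$)
$68 \left(-18 + s{\left(-5,-3 \right)} \left(5 + 0\right) \left(-3\right) 4\right) = 68 \left(-18 + - \frac{\sqrt{11 - 5}}{4} \left(5 + 0\right) \left(-3\right) 4\right) = 68 \left(-18 + - \frac{\sqrt{6}}{4} \cdot 5 \left(-3\right) 4\right) = 68 \left(-18 + - \frac{\sqrt{6}}{4} \left(-15\right) 4\right) = 68 \left(-18 + \frac{15 \sqrt{6}}{4} \cdot 4\right) = 68 \left(-18 + 15 \sqrt{6}\right) = -1224 + 1020 \sqrt{6}$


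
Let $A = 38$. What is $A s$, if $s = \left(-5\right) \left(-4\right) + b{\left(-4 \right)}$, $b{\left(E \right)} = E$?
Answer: $608$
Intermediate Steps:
$s = 16$ ($s = \left(-5\right) \left(-4\right) - 4 = 20 - 4 = 16$)
$A s = 38 \cdot 16 = 608$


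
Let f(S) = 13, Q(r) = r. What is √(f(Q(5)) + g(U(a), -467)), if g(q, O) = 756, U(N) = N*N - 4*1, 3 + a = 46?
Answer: √769 ≈ 27.731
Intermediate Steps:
a = 43 (a = -3 + 46 = 43)
U(N) = -4 + N² (U(N) = N² - 4 = -4 + N²)
√(f(Q(5)) + g(U(a), -467)) = √(13 + 756) = √769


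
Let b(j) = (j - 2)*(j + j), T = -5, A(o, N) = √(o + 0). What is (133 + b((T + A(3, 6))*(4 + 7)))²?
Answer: 69036529 - 35131712*√3 ≈ 8.1866e+6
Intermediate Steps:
A(o, N) = √o
b(j) = 2*j*(-2 + j) (b(j) = (-2 + j)*(2*j) = 2*j*(-2 + j))
(133 + b((T + A(3, 6))*(4 + 7)))² = (133 + 2*((-5 + √3)*(4 + 7))*(-2 + (-5 + √3)*(4 + 7)))² = (133 + 2*((-5 + √3)*11)*(-2 + (-5 + √3)*11))² = (133 + 2*(-55 + 11*√3)*(-2 + (-55 + 11*√3)))² = (133 + 2*(-55 + 11*√3)*(-57 + 11*√3))² = (133 + 2*(-57 + 11*√3)*(-55 + 11*√3))²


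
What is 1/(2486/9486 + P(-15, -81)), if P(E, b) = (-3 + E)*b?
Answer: 4743/6916537 ≈ 0.00068575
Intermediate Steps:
P(E, b) = b*(-3 + E)
1/(2486/9486 + P(-15, -81)) = 1/(2486/9486 - 81*(-3 - 15)) = 1/(2486*(1/9486) - 81*(-18)) = 1/(1243/4743 + 1458) = 1/(6916537/4743) = 4743/6916537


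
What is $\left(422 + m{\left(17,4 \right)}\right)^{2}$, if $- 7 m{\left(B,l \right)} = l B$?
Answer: $\frac{8328996}{49} \approx 1.6998 \cdot 10^{5}$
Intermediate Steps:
$m{\left(B,l \right)} = - \frac{B l}{7}$ ($m{\left(B,l \right)} = - \frac{l B}{7} = - \frac{B l}{7}$)
$\left(422 + m{\left(17,4 \right)}\right)^{2} = \left(422 - \frac{17}{7} \cdot 4\right)^{2} = \left(422 - \frac{68}{7}\right)^{2} = \left(\frac{2886}{7}\right)^{2} = \frac{8328996}{49}$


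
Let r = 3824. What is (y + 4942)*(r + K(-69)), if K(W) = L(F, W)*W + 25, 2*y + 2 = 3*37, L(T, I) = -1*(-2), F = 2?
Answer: 37084023/2 ≈ 1.8542e+7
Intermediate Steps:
L(T, I) = 2
y = 109/2 (y = -1 + (3*37)/2 = -1 + (1/2)*111 = -1 + 111/2 = 109/2 ≈ 54.500)
K(W) = 25 + 2*W (K(W) = 2*W + 25 = 25 + 2*W)
(y + 4942)*(r + K(-69)) = (109/2 + 4942)*(3824 + (25 + 2*(-69))) = 9993*(3824 + (25 - 138))/2 = 9993*(3824 - 113)/2 = (9993/2)*3711 = 37084023/2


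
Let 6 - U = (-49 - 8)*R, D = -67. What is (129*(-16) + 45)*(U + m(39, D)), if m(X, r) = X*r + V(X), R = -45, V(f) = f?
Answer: 10363527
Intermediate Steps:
m(X, r) = X + X*r (m(X, r) = X*r + X = X + X*r)
U = -2559 (U = 6 - (-49 - 8)*(-45) = 6 - (-57)*(-45) = 6 - 1*2565 = 6 - 2565 = -2559)
(129*(-16) + 45)*(U + m(39, D)) = (129*(-16) + 45)*(-2559 + 39*(1 - 67)) = (-2064 + 45)*(-2559 + 39*(-66)) = -2019*(-2559 - 2574) = -2019*(-5133) = 10363527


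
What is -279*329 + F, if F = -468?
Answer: -92259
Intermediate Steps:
-279*329 + F = -279*329 - 468 = -91791 - 468 = -92259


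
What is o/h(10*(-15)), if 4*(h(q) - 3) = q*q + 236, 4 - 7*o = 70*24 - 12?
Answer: -1664/39809 ≈ -0.041800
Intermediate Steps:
o = -1664/7 (o = 4/7 - (70*24 - 12)/7 = 4/7 - (1680 - 12)/7 = 4/7 - 1/7*1668 = 4/7 - 1668/7 = -1664/7 ≈ -237.71)
h(q) = 62 + q**2/4 (h(q) = 3 + (q*q + 236)/4 = 3 + (q**2 + 236)/4 = 3 + (236 + q**2)/4 = 3 + (59 + q**2/4) = 62 + q**2/4)
o/h(10*(-15)) = -1664/(7*(62 + (10*(-15))**2/4)) = -1664/(7*(62 + (1/4)*(-150)**2)) = -1664/(7*(62 + (1/4)*22500)) = -1664/(7*(62 + 5625)) = -1664/7/5687 = -1664/7*1/5687 = -1664/39809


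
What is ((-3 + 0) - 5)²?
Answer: 64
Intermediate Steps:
((-3 + 0) - 5)² = (-3 - 5)² = (-8)² = 64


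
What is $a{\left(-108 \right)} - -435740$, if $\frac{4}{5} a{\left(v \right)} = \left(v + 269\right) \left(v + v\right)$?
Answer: $392270$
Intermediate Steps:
$a{\left(v \right)} = \frac{5 v \left(269 + v\right)}{2}$ ($a{\left(v \right)} = \frac{5 \left(v + 269\right) \left(v + v\right)}{4} = \frac{5 \left(269 + v\right) 2 v}{4} = \frac{5 \cdot 2 v \left(269 + v\right)}{4} = \frac{5 v \left(269 + v\right)}{2}$)
$a{\left(-108 \right)} - -435740 = \frac{5}{2} \left(-108\right) \left(269 - 108\right) - -435740 = \frac{5}{2} \left(-108\right) 161 + 435740 = -43470 + 435740 = 392270$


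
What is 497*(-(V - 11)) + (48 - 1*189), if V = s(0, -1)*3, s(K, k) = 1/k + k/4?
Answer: 28759/4 ≈ 7189.8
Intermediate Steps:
s(K, k) = 1/k + k/4 (s(K, k) = 1/k + k*(¼) = 1/k + k/4)
V = -15/4 (V = (1/(-1) + (¼)*(-1))*3 = (-1 - ¼)*3 = -5/4*3 = -15/4 ≈ -3.7500)
497*(-(V - 11)) + (48 - 1*189) = 497*(-(-15/4 - 11)) + (48 - 1*189) = 497*(-1*(-59/4)) + (48 - 189) = 497*(59/4) - 141 = 29323/4 - 141 = 28759/4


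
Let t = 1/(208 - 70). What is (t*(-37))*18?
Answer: -111/23 ≈ -4.8261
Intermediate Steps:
t = 1/138 ≈ 0.0072464
(t*(-37))*18 = ((1/138)*(-37))*18 = -37/138*18 = -111/23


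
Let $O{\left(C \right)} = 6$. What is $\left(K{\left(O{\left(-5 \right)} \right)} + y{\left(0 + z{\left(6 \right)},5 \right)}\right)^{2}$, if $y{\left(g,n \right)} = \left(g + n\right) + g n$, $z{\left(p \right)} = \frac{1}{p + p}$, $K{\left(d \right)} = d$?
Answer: $\frac{529}{4} \approx 132.25$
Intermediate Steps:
$z{\left(p \right)} = \frac{1}{2 p}$
$y{\left(g,n \right)} = g + n + g n$
$\left(K{\left(O{\left(-5 \right)} \right)} + y{\left(0 + z{\left(6 \right)},5 \right)}\right)^{2} = \left(6 + \left(\left(0 + \frac{1}{2 \cdot 6}\right) + 5 + \left(0 + \frac{1}{2 \cdot 6}\right) 5\right)\right)^{2} = \left(6 + \left(\left(0 + \frac{1}{2} \cdot \frac{1}{6}\right) + 5 + \left(0 + \frac{1}{2} \cdot \frac{1}{6}\right) 5\right)\right)^{2} = \left(6 + \left(\left(0 + \frac{1}{12}\right) + 5 + \left(0 + \frac{1}{12}\right) 5\right)\right)^{2} = \left(6 + \left(\frac{1}{12} + 5 + \frac{1}{12} \cdot 5\right)\right)^{2} = \left(6 + \left(\frac{1}{12} + 5 + \frac{5}{12}\right)\right)^{2} = \left(6 + \frac{11}{2}\right)^{2} = \left(\frac{23}{2}\right)^{2} = \frac{529}{4}$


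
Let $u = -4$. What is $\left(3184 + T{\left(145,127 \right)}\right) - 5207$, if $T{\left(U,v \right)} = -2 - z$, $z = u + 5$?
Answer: $-2026$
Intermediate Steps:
$z = 1$ ($z = -4 + 5 = 1$)
$T{\left(U,v \right)} = -3$ ($T{\left(U,v \right)} = -2 - 1 = -3$)
$\left(3184 + T{\left(145,127 \right)}\right) - 5207 = \left(3184 - 3\right) - 5207 = 3181 - 5207 = -2026$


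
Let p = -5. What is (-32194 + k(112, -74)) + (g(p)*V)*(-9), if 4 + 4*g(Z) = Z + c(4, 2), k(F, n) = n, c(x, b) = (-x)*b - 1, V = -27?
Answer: -66723/2 ≈ -33362.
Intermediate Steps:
c(x, b) = -1 - b*x (c(x, b) = -b*x - 1 = -1 - b*x)
g(Z) = -13/4 + Z/4 (g(Z) = -1 + (Z + (-1 - 1*2*4))/4 = -1 + (Z + (-1 - 8))/4 = -1 + (Z - 9)/4 = -1 + (-9 + Z)/4 = -1 + (-9/4 + Z/4) = -13/4 + Z/4)
(-32194 + k(112, -74)) + (g(p)*V)*(-9) = (-32194 - 74) + ((-13/4 + (1/4)*(-5))*(-27))*(-9) = -32268 + ((-13/4 - 5/4)*(-27))*(-9) = -32268 - 9/2*(-27)*(-9) = -32268 + (243/2)*(-9) = -32268 - 2187/2 = -66723/2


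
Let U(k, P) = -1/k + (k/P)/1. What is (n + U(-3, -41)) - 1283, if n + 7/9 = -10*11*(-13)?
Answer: 54106/369 ≈ 146.63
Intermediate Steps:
n = 12863/9 (n = -7/9 - 10*11*(-13) = -7/9 - 110*(-13) = -7/9 + 1430 = 12863/9 ≈ 1429.2)
U(k, P) = -1/k + k/P (U(k, P) = -1/k + (k/P)*1 = -1/k + k/P)
(n + U(-3, -41)) - 1283 = (12863/9 + (-1/(-3) - 3/(-41))) - 1283 = (12863/9 + (-1*(-⅓) - 3*(-1/41))) - 1283 = (12863/9 + (⅓ + 3/41)) - 1283 = (12863/9 + 50/123) - 1283 = 527533/369 - 1283 = 54106/369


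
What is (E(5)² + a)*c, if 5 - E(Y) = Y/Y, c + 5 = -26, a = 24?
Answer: -1240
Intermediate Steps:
c = -31 (c = -5 - 26 = -31)
E(Y) = 4 (E(Y) = 5 - Y/Y = 5 - 1*1 = 5 - 1 = 4)
(E(5)² + a)*c = (4² + 24)*(-31) = (16 + 24)*(-31) = 40*(-31) = -1240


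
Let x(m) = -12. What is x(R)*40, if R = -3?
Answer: -480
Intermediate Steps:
x(R)*40 = -12*40 = -480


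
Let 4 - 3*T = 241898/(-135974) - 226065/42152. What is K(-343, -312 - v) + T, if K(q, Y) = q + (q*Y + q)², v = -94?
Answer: 47629168455679113595/8597364072 ≈ 5.5400e+9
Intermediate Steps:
T = 31930875499/8597364072 (T = 4/3 - (241898/(-135974) - 226065/42152)/3 = 4/3 - (241898*(-1/135974) - 226065*1/42152)/3 = 4/3 - (-120949/67987 - 226065/42152)/3 = 4/3 - ⅓*(-20467723403/2865788024) = 4/3 + 20467723403/8597364072 = 31930875499/8597364072 ≈ 3.7140)
K(q, Y) = q + (q + Y*q)² (K(q, Y) = q + (Y*q + q)² = q + (q + Y*q)²)
K(-343, -312 - v) + T = -343*(1 - 343*(1 + (-312 - 1*(-94)))²) + 31930875499/8597364072 = -343*(1 - 343*(1 + (-312 + 94))²) + 31930875499/8597364072 = -343*(1 - 343*(1 - 218)²) + 31930875499/8597364072 = -343*(1 - 343*(-217)²) + 31930875499/8597364072 = -343*(1 - 343*47089) + 31930875499/8597364072 = -343*(1 - 16151527) + 31930875499/8597364072 = -343*(-16151526) + 31930875499/8597364072 = 5539973418 + 31930875499/8597364072 = 47629168455679113595/8597364072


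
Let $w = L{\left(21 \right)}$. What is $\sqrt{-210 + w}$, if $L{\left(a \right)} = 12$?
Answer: $3 i \sqrt{22} \approx 14.071 i$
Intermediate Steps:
$w = 12$
$\sqrt{-210 + w} = \sqrt{-210 + 12} = \sqrt{-198} = 3 i \sqrt{22}$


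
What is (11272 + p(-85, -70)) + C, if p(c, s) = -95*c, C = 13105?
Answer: 32452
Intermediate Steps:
(11272 + p(-85, -70)) + C = (11272 - 95*(-85)) + 13105 = (11272 + 8075) + 13105 = 19347 + 13105 = 32452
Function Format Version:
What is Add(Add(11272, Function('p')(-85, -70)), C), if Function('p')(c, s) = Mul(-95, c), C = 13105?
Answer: 32452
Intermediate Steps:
Add(Add(11272, Function('p')(-85, -70)), C) = Add(Add(11272, Mul(-95, -85)), 13105) = Add(Add(11272, 8075), 13105) = Add(19347, 13105) = 32452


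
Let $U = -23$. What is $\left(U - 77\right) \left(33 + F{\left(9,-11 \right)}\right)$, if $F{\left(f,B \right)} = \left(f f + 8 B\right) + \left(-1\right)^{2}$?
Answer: $-2700$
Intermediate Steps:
$F{\left(f,B \right)} = 1 + f^{2} + 8 B$ ($F{\left(f,B \right)} = \left(f^{2} + 8 B\right) + 1 = 1 + f^{2} + 8 B$)
$\left(U - 77\right) \left(33 + F{\left(9,-11 \right)}\right) = \left(-23 - 77\right) \left(33 + \left(1 + 9^{2} + 8 \left(-11\right)\right)\right) = - 100 \left(33 + \left(1 + 81 - 88\right)\right) = - 100 \left(33 - 6\right) = \left(-100\right) 27 = -2700$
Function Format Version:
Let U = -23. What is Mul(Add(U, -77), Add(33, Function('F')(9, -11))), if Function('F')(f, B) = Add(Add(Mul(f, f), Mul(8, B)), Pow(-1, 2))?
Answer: -2700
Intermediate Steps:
Function('F')(f, B) = Add(1, Pow(f, 2), Mul(8, B)) (Function('F')(f, B) = Add(Add(Pow(f, 2), Mul(8, B)), 1) = Add(1, Pow(f, 2), Mul(8, B)))
Mul(Add(U, -77), Add(33, Function('F')(9, -11))) = Mul(Add(-23, -77), Add(33, Add(1, Pow(9, 2), Mul(8, -11)))) = Mul(-100, Add(33, Add(1, 81, -88))) = Mul(-100, Add(33, -6)) = Mul(-100, 27) = -2700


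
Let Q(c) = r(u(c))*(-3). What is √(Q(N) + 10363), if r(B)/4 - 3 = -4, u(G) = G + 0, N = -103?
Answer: 5*√415 ≈ 101.86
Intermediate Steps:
u(G) = G
r(B) = -4 (r(B) = 12 + 4*(-4) = 12 - 16 = -4)
Q(c) = 12 (Q(c) = -4*(-3) = 12)
√(Q(N) + 10363) = √(12 + 10363) = √10375 = 5*√415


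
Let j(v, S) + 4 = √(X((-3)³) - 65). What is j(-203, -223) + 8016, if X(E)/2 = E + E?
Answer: 8012 + I*√173 ≈ 8012.0 + 13.153*I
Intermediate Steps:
X(E) = 4*E (X(E) = 2*(E + E) = 2*(2*E) = 4*E)
j(v, S) = -4 + I*√173 (j(v, S) = -4 + √(4*(-3)³ - 65) = -4 + √(4*(-27) - 65) = -4 + √(-108 - 65) = -4 + √(-173) = -4 + I*√173)
j(-203, -223) + 8016 = (-4 + I*√173) + 8016 = 8012 + I*√173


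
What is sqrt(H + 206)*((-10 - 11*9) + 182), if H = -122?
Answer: 146*sqrt(21) ≈ 669.06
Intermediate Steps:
sqrt(H + 206)*((-10 - 11*9) + 182) = sqrt(-122 + 206)*((-10 - 11*9) + 182) = sqrt(84)*((-10 - 99) + 182) = (2*sqrt(21))*(-109 + 182) = (2*sqrt(21))*73 = 146*sqrt(21)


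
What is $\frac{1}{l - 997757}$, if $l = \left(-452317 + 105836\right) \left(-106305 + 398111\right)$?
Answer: $- \frac{1}{101106232443} \approx -9.8906 \cdot 10^{-12}$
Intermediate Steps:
$l = -101105234686$ ($l = \left(-346481\right) 291806 = -101105234686$)
$\frac{1}{l - 997757} = \frac{1}{-101105234686 - 997757} = \frac{1}{-101106232443} = - \frac{1}{101106232443}$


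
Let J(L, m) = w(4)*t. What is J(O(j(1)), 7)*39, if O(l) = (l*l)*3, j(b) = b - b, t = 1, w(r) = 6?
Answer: 234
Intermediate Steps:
j(b) = 0
O(l) = 3*l**2 (O(l) = l**2*3 = 3*l**2)
J(L, m) = 6 (J(L, m) = 6*1 = 6)
J(O(j(1)), 7)*39 = 6*39 = 234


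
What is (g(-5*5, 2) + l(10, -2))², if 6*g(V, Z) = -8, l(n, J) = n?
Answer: 676/9 ≈ 75.111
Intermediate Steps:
g(V, Z) = -4/3 (g(V, Z) = (⅙)*(-8) = -4/3)
(g(-5*5, 2) + l(10, -2))² = (-4/3 + 10)² = (26/3)² = 676/9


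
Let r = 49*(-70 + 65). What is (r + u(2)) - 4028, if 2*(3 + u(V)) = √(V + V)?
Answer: -4275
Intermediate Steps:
u(V) = -3 + √2*√V/2 (u(V) = -3 + √(V + V)/2 = -3 + √(2*V)/2 = -3 + (√2*√V)/2 = -3 + √2*√V/2)
r = -245 (r = 49*(-5) = -245)
(r + u(2)) - 4028 = (-245 + (-3 + √2*√2/2)) - 4028 = (-245 + (-3 + 1)) - 4028 = (-245 - 2) - 4028 = -247 - 4028 = -4275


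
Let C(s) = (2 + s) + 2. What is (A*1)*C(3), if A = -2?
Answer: -14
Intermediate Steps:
C(s) = 4 + s
(A*1)*C(3) = (-2*1)*(4 + 3) = -2*7 = -14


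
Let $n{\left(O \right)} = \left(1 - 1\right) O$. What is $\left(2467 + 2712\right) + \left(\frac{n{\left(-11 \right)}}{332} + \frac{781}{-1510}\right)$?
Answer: $\frac{7819509}{1510} \approx 5178.5$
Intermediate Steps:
$n{\left(O \right)} = 0$ ($n{\left(O \right)} = 0 O = 0$)
$\left(2467 + 2712\right) + \left(\frac{n{\left(-11 \right)}}{332} + \frac{781}{-1510}\right) = \left(2467 + 2712\right) + \left(\frac{0}{332} + \frac{781}{-1510}\right) = 5179 + \left(0 \cdot \frac{1}{332} + 781 \left(- \frac{1}{1510}\right)\right) = 5179 + \left(0 - \frac{781}{1510}\right) = 5179 - \frac{781}{1510} = \frac{7819509}{1510}$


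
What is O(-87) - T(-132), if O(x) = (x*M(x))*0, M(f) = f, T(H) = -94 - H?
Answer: -38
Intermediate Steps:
O(x) = 0 (O(x) = (x*x)*0 = x**2*0 = 0)
O(-87) - T(-132) = 0 - (-94 - 1*(-132)) = 0 - (-94 + 132) = 0 - 1*38 = 0 - 38 = -38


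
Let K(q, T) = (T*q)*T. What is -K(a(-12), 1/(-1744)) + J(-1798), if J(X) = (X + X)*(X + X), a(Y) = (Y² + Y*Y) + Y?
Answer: 9832689746875/760384 ≈ 1.2931e+7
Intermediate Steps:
a(Y) = Y + 2*Y² (a(Y) = (Y² + Y²) + Y = 2*Y² + Y = Y + 2*Y²)
K(q, T) = q*T²
J(X) = 4*X² (J(X) = (2*X)*(2*X) = 4*X²)
-K(a(-12), 1/(-1744)) + J(-1798) = -(-12*(1 + 2*(-12)))*(1/(-1744))² + 4*(-1798)² = -(-12*(1 - 24))*(-1/1744)² + 4*3232804 = -(-12*(-23))/3041536 + 12931216 = -276/3041536 + 12931216 = -1*69/760384 + 12931216 = -69/760384 + 12931216 = 9832689746875/760384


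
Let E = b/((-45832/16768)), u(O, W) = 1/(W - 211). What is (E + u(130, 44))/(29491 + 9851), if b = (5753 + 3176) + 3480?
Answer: -1447850939/12546727702 ≈ -0.11540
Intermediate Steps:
u(O, W) = 1/(-211 + W)
b = 12409 (b = 8929 + 3480 = 12409)
E = -26009264/5729 (E = 12409/((-45832/16768)) = 12409/((-45832*1/16768)) = 12409/(-5729/2096) = 12409*(-2096/5729) = -26009264/5729 ≈ -4539.9)
(E + u(130, 44))/(29491 + 9851) = (-26009264/5729 + 1/(-211 + 44))/(29491 + 9851) = (-26009264/5729 + 1/(-167))/39342 = (-26009264/5729 - 1/167)*(1/39342) = -4343552817/956743*1/39342 = -1447850939/12546727702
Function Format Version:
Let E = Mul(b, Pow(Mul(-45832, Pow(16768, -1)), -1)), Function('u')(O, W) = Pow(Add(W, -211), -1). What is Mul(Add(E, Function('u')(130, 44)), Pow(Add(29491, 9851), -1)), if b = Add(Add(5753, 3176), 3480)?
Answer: Rational(-1447850939, 12546727702) ≈ -0.11540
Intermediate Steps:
Function('u')(O, W) = Pow(Add(-211, W), -1)
b = 12409 (b = Add(8929, 3480) = 12409)
E = Rational(-26009264, 5729) (E = Mul(12409, Pow(Mul(-45832, Pow(16768, -1)), -1)) = Mul(12409, Pow(Mul(-45832, Rational(1, 16768)), -1)) = Mul(12409, Pow(Rational(-5729, 2096), -1)) = Mul(12409, Rational(-2096, 5729)) = Rational(-26009264, 5729) ≈ -4539.9)
Mul(Add(E, Function('u')(130, 44)), Pow(Add(29491, 9851), -1)) = Mul(Add(Rational(-26009264, 5729), Pow(Add(-211, 44), -1)), Pow(Add(29491, 9851), -1)) = Mul(Add(Rational(-26009264, 5729), Pow(-167, -1)), Pow(39342, -1)) = Mul(Add(Rational(-26009264, 5729), Rational(-1, 167)), Rational(1, 39342)) = Mul(Rational(-4343552817, 956743), Rational(1, 39342)) = Rational(-1447850939, 12546727702)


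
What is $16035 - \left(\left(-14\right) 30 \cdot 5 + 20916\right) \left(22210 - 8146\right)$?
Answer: $-264612189$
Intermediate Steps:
$16035 - \left(\left(-14\right) 30 \cdot 5 + 20916\right) \left(22210 - 8146\right) = 16035 - \left(\left(-420\right) 5 + 20916\right) 14064 = 16035 - \left(-2100 + 20916\right) 14064 = 16035 - 18816 \cdot 14064 = 16035 - 264628224 = -264612189$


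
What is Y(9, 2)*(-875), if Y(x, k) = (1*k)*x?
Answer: -15750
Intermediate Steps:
Y(x, k) = k*x
Y(9, 2)*(-875) = (2*9)*(-875) = 18*(-875) = -15750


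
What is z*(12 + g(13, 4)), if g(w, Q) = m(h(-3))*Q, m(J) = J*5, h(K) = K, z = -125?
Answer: 6000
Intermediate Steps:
m(J) = 5*J
g(w, Q) = -15*Q (g(w, Q) = (5*(-3))*Q = -15*Q)
z*(12 + g(13, 4)) = -125*(12 - 15*4) = -125*(12 - 60) = -125*(-48) = 6000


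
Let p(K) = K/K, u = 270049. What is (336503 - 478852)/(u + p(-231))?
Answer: -142349/270050 ≈ -0.52712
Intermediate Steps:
p(K) = 1
(336503 - 478852)/(u + p(-231)) = (336503 - 478852)/(270049 + 1) = -142349/270050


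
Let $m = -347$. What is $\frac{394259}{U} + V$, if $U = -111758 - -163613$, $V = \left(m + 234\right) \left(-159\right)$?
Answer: $\frac{932073044}{51855} \approx 17975.0$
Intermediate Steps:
$V = 17967$ ($V = \left(-347 + 234\right) \left(-159\right) = \left(-113\right) \left(-159\right) = 17967$)
$U = 51855$ ($U = -111758 + 163613 = 51855$)
$\frac{394259}{U} + V = \frac{394259}{51855} + 17967 = \frac{932073044}{51855}$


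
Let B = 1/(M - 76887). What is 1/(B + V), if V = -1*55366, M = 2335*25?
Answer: -18512/1024935393 ≈ -1.8062e-5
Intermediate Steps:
M = 58375
V = -55366
B = -1/18512 (B = 1/(58375 - 76887) = 1/(-18512) = -1/18512 ≈ -5.4019e-5)
1/(B + V) = 1/(-1/18512 - 55366) = 1/(-1024935393/18512) = -18512/1024935393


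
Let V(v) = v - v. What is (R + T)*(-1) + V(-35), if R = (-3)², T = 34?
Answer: -43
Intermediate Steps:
R = 9
V(v) = 0
(R + T)*(-1) + V(-35) = (9 + 34)*(-1) + 0 = 43*(-1) + 0 = -43 + 0 = -43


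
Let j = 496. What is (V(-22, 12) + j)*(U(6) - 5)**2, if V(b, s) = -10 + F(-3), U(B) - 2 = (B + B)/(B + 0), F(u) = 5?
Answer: 491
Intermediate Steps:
U(B) = 4 (U(B) = 2 + (B + B)/(B + 0) = 2 + (2*B)/B = 2 + 2 = 4)
V(b, s) = -5 (V(b, s) = -10 + 5 = -5)
(V(-22, 12) + j)*(U(6) - 5)**2 = (-5 + 496)*(4 - 5)**2 = 491*(-1)**2 = 491*1 = 491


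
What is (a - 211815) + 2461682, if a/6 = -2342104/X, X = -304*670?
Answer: 28641685199/12730 ≈ 2.2499e+6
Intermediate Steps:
X = -203680
a = 878289/12730 (a = 6*(-2342104/(-203680)) = 6*(-2342104*(-1/203680)) = 6*(292763/25460) = 878289/12730 ≈ 68.994)
(a - 211815) + 2461682 = (878289/12730 - 211815) + 2461682 = -2695526661/12730 + 2461682 = 28641685199/12730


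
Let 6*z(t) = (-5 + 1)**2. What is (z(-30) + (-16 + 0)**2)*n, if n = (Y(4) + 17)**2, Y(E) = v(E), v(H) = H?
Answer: 114072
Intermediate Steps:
Y(E) = E
z(t) = 8/3 (z(t) = (-5 + 1)**2/6 = (1/6)*(-4)**2 = (1/6)*16 = 8/3)
n = 441 (n = (4 + 17)**2 = 21**2 = 441)
(z(-30) + (-16 + 0)**2)*n = (8/3 + (-16 + 0)**2)*441 = (8/3 + (-16)**2)*441 = (8/3 + 256)*441 = (776/3)*441 = 114072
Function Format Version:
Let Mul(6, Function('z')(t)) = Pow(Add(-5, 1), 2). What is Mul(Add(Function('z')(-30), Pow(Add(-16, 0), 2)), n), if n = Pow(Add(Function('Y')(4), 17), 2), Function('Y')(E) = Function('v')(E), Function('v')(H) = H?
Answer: 114072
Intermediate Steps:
Function('Y')(E) = E
Function('z')(t) = Rational(8, 3) (Function('z')(t) = Mul(Rational(1, 6), Pow(Add(-5, 1), 2)) = Mul(Rational(1, 6), Pow(-4, 2)) = Mul(Rational(1, 6), 16) = Rational(8, 3))
n = 441 (n = Pow(Add(4, 17), 2) = Pow(21, 2) = 441)
Mul(Add(Function('z')(-30), Pow(Add(-16, 0), 2)), n) = Mul(Add(Rational(8, 3), Pow(Add(-16, 0), 2)), 441) = Mul(Add(Rational(8, 3), Pow(-16, 2)), 441) = Mul(Add(Rational(8, 3), 256), 441) = Mul(Rational(776, 3), 441) = 114072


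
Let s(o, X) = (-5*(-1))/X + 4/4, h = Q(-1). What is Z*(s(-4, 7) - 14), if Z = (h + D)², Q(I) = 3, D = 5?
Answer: -5504/7 ≈ -786.29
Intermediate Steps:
h = 3
s(o, X) = 1 + 5/X (s(o, X) = 5/X + 4*(¼) = 5/X + 1 = 1 + 5/X)
Z = 64 (Z = (3 + 5)² = 8² = 64)
Z*(s(-4, 7) - 14) = 64*((5 + 7)/7 - 14) = 64*((⅐)*12 - 14) = 64*(12/7 - 14) = 64*(-86/7) = -5504/7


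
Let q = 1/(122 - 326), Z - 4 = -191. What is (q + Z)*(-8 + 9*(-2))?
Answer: 495937/102 ≈ 4862.1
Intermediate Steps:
Z = -187 (Z = 4 - 191 = -187)
q = -1/204 (q = 1/(-204) = -1/204 ≈ -0.0049020)
(q + Z)*(-8 + 9*(-2)) = (-1/204 - 187)*(-8 + 9*(-2)) = -38149*(-8 - 18)/204 = -38149/204*(-26) = 495937/102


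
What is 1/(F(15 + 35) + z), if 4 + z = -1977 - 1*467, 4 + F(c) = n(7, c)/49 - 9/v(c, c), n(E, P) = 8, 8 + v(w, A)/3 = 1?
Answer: -49/120119 ≈ -0.00040793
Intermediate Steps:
v(w, A) = -21 (v(w, A) = -24 + 3*1 = -24 + 3 = -21)
F(c) = -167/49 (F(c) = -4 + (8/49 - 9/(-21)) = -4 + (8*(1/49) - 9*(-1/21)) = -4 + (8/49 + 3/7) = -4 + 29/49 = -167/49)
z = -2448 (z = -4 + (-1977 - 1*467) = -4 + (-1977 - 467) = -4 - 2444 = -2448)
1/(F(15 + 35) + z) = 1/(-167/49 - 2448) = 1/(-120119/49) = -49/120119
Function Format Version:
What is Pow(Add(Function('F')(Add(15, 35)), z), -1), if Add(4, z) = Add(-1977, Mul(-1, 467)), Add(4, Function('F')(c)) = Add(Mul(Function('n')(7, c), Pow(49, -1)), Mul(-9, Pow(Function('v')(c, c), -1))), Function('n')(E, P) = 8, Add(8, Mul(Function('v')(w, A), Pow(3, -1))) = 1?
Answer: Rational(-49, 120119) ≈ -0.00040793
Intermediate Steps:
Function('v')(w, A) = -21 (Function('v')(w, A) = Add(-24, Mul(3, 1)) = Add(-24, 3) = -21)
Function('F')(c) = Rational(-167, 49) (Function('F')(c) = Add(-4, Add(Mul(8, Pow(49, -1)), Mul(-9, Pow(-21, -1)))) = Add(-4, Add(Mul(8, Rational(1, 49)), Mul(-9, Rational(-1, 21)))) = Add(-4, Add(Rational(8, 49), Rational(3, 7))) = Add(-4, Rational(29, 49)) = Rational(-167, 49))
z = -2448 (z = Add(-4, Add(-1977, Mul(-1, 467))) = Add(-4, Add(-1977, -467)) = Add(-4, -2444) = -2448)
Pow(Add(Function('F')(Add(15, 35)), z), -1) = Pow(Add(Rational(-167, 49), -2448), -1) = Pow(Rational(-120119, 49), -1) = Rational(-49, 120119)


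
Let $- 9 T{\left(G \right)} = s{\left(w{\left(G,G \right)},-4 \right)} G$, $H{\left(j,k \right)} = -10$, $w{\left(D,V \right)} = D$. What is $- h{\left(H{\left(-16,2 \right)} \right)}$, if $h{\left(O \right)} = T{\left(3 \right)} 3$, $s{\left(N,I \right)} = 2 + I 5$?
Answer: $-18$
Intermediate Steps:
$s{\left(N,I \right)} = 2 + 5 I$
$T{\left(G \right)} = 2 G$ ($T{\left(G \right)} = - \frac{\left(2 + 5 \left(-4\right)\right) G}{9} = - \frac{\left(2 - 20\right) G}{9} = - \frac{\left(-18\right) G}{9} = 2 G$)
$h{\left(O \right)} = 18$ ($h{\left(O \right)} = 2 \cdot 3 \cdot 3 = 6 \cdot 3 = 18$)
$- h{\left(H{\left(-16,2 \right)} \right)} = \left(-1\right) 18 = -18$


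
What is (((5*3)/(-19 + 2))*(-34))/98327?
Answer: 30/98327 ≈ 0.00030510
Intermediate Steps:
(((5*3)/(-19 + 2))*(-34))/98327 = ((15/(-17))*(-34))*(1/98327) = (-1/17*15*(-34))*(1/98327) = -15/17*(-34)*(1/98327) = 30*(1/98327) = 30/98327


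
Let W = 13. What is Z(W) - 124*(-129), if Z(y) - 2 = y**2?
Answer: 16167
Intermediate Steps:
Z(y) = 2 + y**2
Z(W) - 124*(-129) = (2 + 13**2) - 124*(-129) = (2 + 169) + 15996 = 171 + 15996 = 16167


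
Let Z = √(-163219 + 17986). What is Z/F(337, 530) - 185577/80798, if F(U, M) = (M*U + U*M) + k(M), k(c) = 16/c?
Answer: -185577/80798 + 795*I*√1793/31554436 ≈ -2.2968 + 0.0010668*I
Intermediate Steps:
F(U, M) = 16/M + 2*M*U (F(U, M) = (M*U + U*M) + 16/M = (M*U + M*U) + 16/M = 2*M*U + 16/M = 16/M + 2*M*U)
Z = 9*I*√1793 (Z = √(-145233) = 9*I*√1793 ≈ 381.09*I)
Z/F(337, 530) - 185577/80798 = (9*I*√1793)/(16/530 + 2*530*337) - 185577/80798 = (9*I*√1793)/(16*(1/530) + 357220) - 185577*1/80798 = (9*I*√1793)/(8/265 + 357220) - 185577/80798 = (9*I*√1793)/(94663308/265) - 185577/80798 = (9*I*√1793)*(265/94663308) - 185577/80798 = 795*I*√1793/31554436 - 185577/80798 = -185577/80798 + 795*I*√1793/31554436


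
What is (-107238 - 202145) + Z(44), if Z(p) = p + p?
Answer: -309295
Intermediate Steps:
Z(p) = 2*p
(-107238 - 202145) + Z(44) = (-107238 - 202145) + 2*44 = -309383 + 88 = -309295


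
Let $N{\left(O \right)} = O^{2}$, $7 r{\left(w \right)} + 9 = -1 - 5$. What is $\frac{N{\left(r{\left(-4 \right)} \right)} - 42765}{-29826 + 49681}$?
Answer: $- \frac{419052}{194579} \approx -2.1536$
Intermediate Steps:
$r{\left(w \right)} = - \frac{15}{7}$ ($r{\left(w \right)} = - \frac{9}{7} + \frac{-1 - 5}{7} = - \frac{9}{7} + \frac{1}{7} \left(-6\right) = - \frac{9}{7} - \frac{6}{7} = - \frac{15}{7}$)
$\frac{N{\left(r{\left(-4 \right)} \right)} - 42765}{-29826 + 49681} = \frac{\left(- \frac{15}{7}\right)^{2} - 42765}{-29826 + 49681} = \frac{\frac{225}{49} - 42765}{19855} = \left(- \frac{2095260}{49}\right) \frac{1}{19855} = - \frac{419052}{194579}$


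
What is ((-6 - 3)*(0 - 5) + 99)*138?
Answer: 19872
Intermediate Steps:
((-6 - 3)*(0 - 5) + 99)*138 = (-9*(-5) + 99)*138 = (45 + 99)*138 = 144*138 = 19872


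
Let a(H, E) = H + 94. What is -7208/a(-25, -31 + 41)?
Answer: -7208/69 ≈ -104.46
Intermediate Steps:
a(H, E) = 94 + H
-7208/a(-25, -31 + 41) = -7208/(94 - 25) = -7208/69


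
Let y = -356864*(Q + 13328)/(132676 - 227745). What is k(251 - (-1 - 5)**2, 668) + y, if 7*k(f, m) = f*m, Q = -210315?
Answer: -478429171596/665483 ≈ -7.1892e+5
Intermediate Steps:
y = -70297568768/95069 (y = -356864*(-210315 + 13328)/(132676 - 227745) = -356864/((-95069/(-196987))) = -356864/((-95069*(-1/196987))) = -356864/95069/196987 = -356864*196987/95069 = -70297568768/95069 ≈ -7.3944e+5)
k(f, m) = f*m/7 (k(f, m) = (f*m)/7 = f*m/7)
k(251 - (-1 - 5)**2, 668) + y = (1/7)*(251 - (-1 - 5)**2)*668 - 70297568768/95069 = (1/7)*(251 - 1*(-6)**2)*668 - 70297568768/95069 = (1/7)*(251 - 1*36)*668 - 70297568768/95069 = (1/7)*(251 - 36)*668 - 70297568768/95069 = (1/7)*215*668 - 70297568768/95069 = 143620/7 - 70297568768/95069 = -478429171596/665483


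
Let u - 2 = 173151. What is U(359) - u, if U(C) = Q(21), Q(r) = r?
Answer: -173132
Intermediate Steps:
U(C) = 21
u = 173153 (u = 2 + 173151 = 173153)
U(359) - u = 21 - 1*173153 = 21 - 173153 = -173132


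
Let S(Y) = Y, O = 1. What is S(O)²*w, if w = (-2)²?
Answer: 4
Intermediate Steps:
w = 4
S(O)²*w = 1²*4 = 1*4 = 4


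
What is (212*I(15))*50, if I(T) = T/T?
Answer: 10600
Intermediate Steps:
I(T) = 1
(212*I(15))*50 = (212*1)*50 = 212*50 = 10600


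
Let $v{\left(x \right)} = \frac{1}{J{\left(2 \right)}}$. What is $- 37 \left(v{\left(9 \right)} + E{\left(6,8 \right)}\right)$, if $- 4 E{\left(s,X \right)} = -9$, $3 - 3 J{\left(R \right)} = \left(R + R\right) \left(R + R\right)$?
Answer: $- \frac{3885}{52} \approx -74.712$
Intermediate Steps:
$J{\left(R \right)} = 1 - \frac{4 R^{2}}{3}$ ($J{\left(R \right)} = 1 - \frac{\left(R + R\right) \left(R + R\right)}{3} = 1 - \frac{2 R 2 R}{3} = 1 - \frac{4 R^{2}}{3}$)
$E{\left(s,X \right)} = \frac{9}{4}$ ($E{\left(s,X \right)} = \left(- \frac{1}{4}\right) \left(-9\right) = \frac{9}{4}$)
$v{\left(x \right)} = - \frac{3}{13}$ ($v{\left(x \right)} = \frac{1}{1 - \frac{4 \cdot 2^{2}}{3}} = \frac{1}{1 - \frac{16}{3}} = \frac{1}{- \frac{13}{3}} = - \frac{3}{13}$)
$- 37 \left(v{\left(9 \right)} + E{\left(6,8 \right)}\right) = - 37 \left(- \frac{3}{13} + \frac{9}{4}\right) = \left(-37\right) \frac{105}{52} = - \frac{3885}{52}$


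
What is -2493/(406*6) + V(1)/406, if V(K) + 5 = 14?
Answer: -813/812 ≈ -1.0012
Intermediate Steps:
V(K) = 9 (V(K) = -5 + 14 = 9)
-2493/(406*6) + V(1)/406 = -2493/(406*6) + 9/406 = -2493/2436 + 9*(1/406) = -2493*1/2436 + 9/406 = -831/812 + 9/406 = -813/812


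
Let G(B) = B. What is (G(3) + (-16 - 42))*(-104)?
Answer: 5720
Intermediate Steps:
(G(3) + (-16 - 42))*(-104) = (3 + (-16 - 42))*(-104) = (3 - 58)*(-104) = -55*(-104) = 5720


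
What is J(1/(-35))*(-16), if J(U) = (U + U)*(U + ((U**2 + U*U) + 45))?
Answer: 1762944/42875 ≈ 41.118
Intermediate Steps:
J(U) = 2*U*(45 + U + 2*U**2) (J(U) = (2*U)*(U + ((U**2 + U**2) + 45)) = (2*U)*(U + (2*U**2 + 45)) = (2*U)*(U + (45 + 2*U**2)) = (2*U)*(45 + U + 2*U**2) = 2*U*(45 + U + 2*U**2))
J(1/(-35))*(-16) = (2*(45 + 1/(-35) + 2*(1/(-35))**2)/(-35))*(-16) = (2*(-1/35)*(45 - 1/35 + 2*(-1/35)**2))*(-16) = (2*(-1/35)*(45 - 1/35 + 2*(1/1225)))*(-16) = (2*(-1/35)*(45 - 1/35 + 2/1225))*(-16) = (2*(-1/35)*(55092/1225))*(-16) = -110184/42875*(-16) = 1762944/42875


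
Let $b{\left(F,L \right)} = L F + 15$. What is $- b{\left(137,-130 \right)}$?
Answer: $17795$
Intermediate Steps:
$b{\left(F,L \right)} = 15 + F L$ ($b{\left(F,L \right)} = F L + 15 = 15 + F L$)
$- b{\left(137,-130 \right)} = - (15 + 137 \left(-130\right)) = - (15 - 17810) = \left(-1\right) \left(-17795\right) = 17795$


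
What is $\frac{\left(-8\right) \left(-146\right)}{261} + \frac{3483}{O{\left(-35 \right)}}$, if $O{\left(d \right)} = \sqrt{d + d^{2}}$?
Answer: $\frac{1168}{261} + \frac{3483 \sqrt{1190}}{1190} \approx 105.44$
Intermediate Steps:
$\frac{\left(-8\right) \left(-146\right)}{261} + \frac{3483}{O{\left(-35 \right)}} = \frac{\left(-8\right) \left(-146\right)}{261} + \frac{3483}{\sqrt{- 35 \left(1 - 35\right)}} = 1168 \cdot \frac{1}{261} + \frac{3483}{\sqrt{\left(-35\right) \left(-34\right)}} = \frac{1168}{261} + \frac{3483}{\sqrt{1190}} = \frac{1168}{261} + 3483 \frac{\sqrt{1190}}{1190} = \frac{1168}{261} + \frac{3483 \sqrt{1190}}{1190}$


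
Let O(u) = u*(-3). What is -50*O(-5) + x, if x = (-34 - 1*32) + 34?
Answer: -782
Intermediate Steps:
x = -32 (x = (-34 - 32) + 34 = -66 + 34 = -32)
O(u) = -3*u
-50*O(-5) + x = -(-150)*(-5) - 32 = -50*15 - 32 = -750 - 32 = -782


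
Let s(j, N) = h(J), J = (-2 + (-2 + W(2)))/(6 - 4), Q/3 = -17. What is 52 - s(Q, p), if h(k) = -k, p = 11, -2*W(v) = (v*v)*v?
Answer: 48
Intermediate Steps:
W(v) = -v³/2 (W(v) = -v*v*v/2 = -v²*v/2 = -v³/2)
Q = -51 (Q = 3*(-17) = -51)
J = -4 (J = (-2 + (-2 - ½*2³))/(6 - 4) = (-2 + (-2 - ½*8))/2 = (-2 + (-2 - 4))*(½) = (-2 - 6)*(½) = -8*½ = -4)
s(j, N) = 4 (s(j, N) = -1*(-4) = 4)
52 - s(Q, p) = 52 - 1*4 = 52 - 4 = 48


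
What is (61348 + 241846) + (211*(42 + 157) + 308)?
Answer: 345491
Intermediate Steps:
(61348 + 241846) + (211*(42 + 157) + 308) = 303194 + (211*199 + 308) = 303194 + (41989 + 308) = 303194 + 42297 = 345491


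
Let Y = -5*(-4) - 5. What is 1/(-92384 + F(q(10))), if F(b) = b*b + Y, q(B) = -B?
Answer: -1/92269 ≈ -1.0838e-5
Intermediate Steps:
Y = 15 (Y = 20 - 5 = 15)
F(b) = 15 + b**2 (F(b) = b*b + 15 = b**2 + 15 = 15 + b**2)
1/(-92384 + F(q(10))) = 1/(-92384 + (15 + (-1*10)**2)) = 1/(-92384 + (15 + (-10)**2)) = 1/(-92384 + (15 + 100)) = 1/(-92384 + 115) = 1/(-92269) = -1/92269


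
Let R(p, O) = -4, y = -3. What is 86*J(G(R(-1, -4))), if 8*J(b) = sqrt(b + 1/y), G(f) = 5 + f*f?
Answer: 43*sqrt(186)/12 ≈ 48.870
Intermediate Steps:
G(f) = 5 + f**2
J(b) = sqrt(-1/3 + b)/8 (J(b) = sqrt(b + 1/(-3))/8 = sqrt(b - 1/3)/8 = sqrt(-1/3 + b)/8)
86*J(G(R(-1, -4))) = 86*(sqrt(-3 + 9*(5 + (-4)**2))/24) = 86*(sqrt(-3 + 9*(5 + 16))/24) = 86*(sqrt(-3 + 9*21)/24) = 86*(sqrt(-3 + 189)/24) = 86*(sqrt(186)/24) = 43*sqrt(186)/12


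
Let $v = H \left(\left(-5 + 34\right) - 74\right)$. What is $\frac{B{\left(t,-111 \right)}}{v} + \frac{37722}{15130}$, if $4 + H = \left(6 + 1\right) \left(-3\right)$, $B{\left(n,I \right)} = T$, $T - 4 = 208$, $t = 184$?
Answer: $\frac{4564481}{1702125} \approx 2.6816$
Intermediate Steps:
$T = 212$ ($T = 4 + 208 = 212$)
$B{\left(n,I \right)} = 212$
$H = -25$ ($H = -4 + \left(6 + 1\right) \left(-3\right) = -4 + 7 \left(-3\right) = -4 - 21 = -25$)
$v = 1125$ ($v = - 25 \left(\left(-5 + 34\right) - 74\right) = - 25 \left(29 - 74\right) = \left(-25\right) \left(-45\right) = 1125$)
$\frac{B{\left(t,-111 \right)}}{v} + \frac{37722}{15130} = \frac{212}{1125} + \frac{37722}{15130} = 212 \cdot \frac{1}{1125} + 37722 \cdot \frac{1}{15130} = \frac{212}{1125} + \frac{18861}{7565} = \frac{4564481}{1702125}$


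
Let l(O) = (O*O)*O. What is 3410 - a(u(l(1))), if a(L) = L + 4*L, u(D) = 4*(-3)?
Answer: 3470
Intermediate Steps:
l(O) = O**3 (l(O) = O**2*O = O**3)
u(D) = -12
a(L) = 5*L
3410 - a(u(l(1))) = 3410 - 5*(-12) = 3410 - 1*(-60) = 3410 + 60 = 3470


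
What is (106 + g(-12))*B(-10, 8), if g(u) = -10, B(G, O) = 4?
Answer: 384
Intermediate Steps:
(106 + g(-12))*B(-10, 8) = (106 - 10)*4 = 96*4 = 384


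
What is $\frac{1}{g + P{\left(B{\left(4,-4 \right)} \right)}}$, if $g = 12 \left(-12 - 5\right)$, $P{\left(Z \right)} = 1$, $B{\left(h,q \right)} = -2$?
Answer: $- \frac{1}{203} \approx -0.0049261$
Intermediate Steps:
$g = -204$ ($g = 12 \left(-17\right) = -204$)
$\frac{1}{g + P{\left(B{\left(4,-4 \right)} \right)}} = \frac{1}{-204 + 1} = \frac{1}{-203} = - \frac{1}{203}$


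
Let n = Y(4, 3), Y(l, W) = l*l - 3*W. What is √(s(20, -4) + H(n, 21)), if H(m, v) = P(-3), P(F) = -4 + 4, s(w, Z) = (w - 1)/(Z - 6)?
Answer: I*√190/10 ≈ 1.3784*I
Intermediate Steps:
s(w, Z) = (-1 + w)/(-6 + Z)
Y(l, W) = l² - 3*W
P(F) = 0
n = 7 (n = 4² - 3*3 = 16 - 9 = 7)
H(m, v) = 0
√(s(20, -4) + H(n, 21)) = √((-1 + 20)/(-6 - 4) + 0) = √(19/(-10) + 0) = √(-⅒*19 + 0) = √(-19/10 + 0) = √(-19/10) = I*√190/10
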